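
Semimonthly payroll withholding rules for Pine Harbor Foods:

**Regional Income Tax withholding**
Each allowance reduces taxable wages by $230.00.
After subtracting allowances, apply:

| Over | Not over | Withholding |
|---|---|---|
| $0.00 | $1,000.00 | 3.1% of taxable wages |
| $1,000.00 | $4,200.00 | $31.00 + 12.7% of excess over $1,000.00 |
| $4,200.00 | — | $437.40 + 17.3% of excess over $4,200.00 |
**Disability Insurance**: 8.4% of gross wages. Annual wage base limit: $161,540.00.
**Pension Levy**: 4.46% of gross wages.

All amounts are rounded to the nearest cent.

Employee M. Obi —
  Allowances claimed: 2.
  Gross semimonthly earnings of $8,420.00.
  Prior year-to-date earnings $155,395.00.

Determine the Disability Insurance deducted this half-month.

$516.18

Disability Insurance: cap $161,540.00 − YTD $155,395.00 = $6,145.00 subject; 8.4% × $6,145.00 = $516.18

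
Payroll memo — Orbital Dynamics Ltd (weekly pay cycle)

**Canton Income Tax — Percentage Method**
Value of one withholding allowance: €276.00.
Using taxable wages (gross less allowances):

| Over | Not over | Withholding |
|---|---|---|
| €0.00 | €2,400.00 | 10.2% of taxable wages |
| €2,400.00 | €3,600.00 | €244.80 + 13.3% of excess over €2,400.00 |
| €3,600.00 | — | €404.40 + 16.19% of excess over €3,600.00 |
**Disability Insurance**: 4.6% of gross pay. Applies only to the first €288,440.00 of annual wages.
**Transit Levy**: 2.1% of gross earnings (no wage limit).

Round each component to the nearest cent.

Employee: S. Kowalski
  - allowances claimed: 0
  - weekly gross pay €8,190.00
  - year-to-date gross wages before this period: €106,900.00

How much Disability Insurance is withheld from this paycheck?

€376.74

Disability Insurance: 4.6% × €8,190.00 = €376.74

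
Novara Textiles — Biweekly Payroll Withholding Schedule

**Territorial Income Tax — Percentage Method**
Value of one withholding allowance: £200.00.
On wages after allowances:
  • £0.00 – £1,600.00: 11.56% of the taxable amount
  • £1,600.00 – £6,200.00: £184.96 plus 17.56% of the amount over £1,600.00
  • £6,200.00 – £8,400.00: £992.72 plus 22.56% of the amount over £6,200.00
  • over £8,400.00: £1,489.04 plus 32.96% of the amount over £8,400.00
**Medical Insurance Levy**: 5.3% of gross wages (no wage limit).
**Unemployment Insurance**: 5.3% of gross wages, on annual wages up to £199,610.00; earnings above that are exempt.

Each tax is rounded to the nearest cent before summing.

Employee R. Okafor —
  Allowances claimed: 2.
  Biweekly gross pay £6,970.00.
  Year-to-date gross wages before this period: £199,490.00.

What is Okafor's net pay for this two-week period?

Territorial Income Tax: taxable = £6,970.00 − 2×£200.00 = £6,570.00
  £992.72 + 22.56% × (£6,570.00 − £6,200.00) = £992.72 + 22.56% × £370.00 = £1,076.19
Medical Insurance Levy: 5.3% × £6,970.00 = £369.41
Unemployment Insurance: cap £199,610.00 − YTD £199,490.00 = £120.00 subject; 5.3% × £120.00 = £6.36
Total withheld: £1,076.19 + £369.41 + £6.36 = £1,451.96
Net pay: £6,970.00 − £1,451.96 = £5,518.04

£5,518.04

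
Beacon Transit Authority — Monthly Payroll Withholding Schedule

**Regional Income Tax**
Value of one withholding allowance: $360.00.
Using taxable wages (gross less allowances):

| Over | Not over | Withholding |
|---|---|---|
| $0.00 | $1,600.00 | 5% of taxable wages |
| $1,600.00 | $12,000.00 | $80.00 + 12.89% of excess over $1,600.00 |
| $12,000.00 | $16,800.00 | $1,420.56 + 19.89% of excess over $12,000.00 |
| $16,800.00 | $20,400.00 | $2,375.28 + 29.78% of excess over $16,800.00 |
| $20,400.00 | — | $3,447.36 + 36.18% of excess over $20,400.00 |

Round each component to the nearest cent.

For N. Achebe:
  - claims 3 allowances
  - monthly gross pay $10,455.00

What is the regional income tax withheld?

$1,082.20

Regional Income Tax: taxable = $10,455.00 − 3×$360.00 = $9,375.00
  $80.00 + 12.89% × ($9,375.00 − $1,600.00) = $80.00 + 12.89% × $7,775.00 = $1,082.20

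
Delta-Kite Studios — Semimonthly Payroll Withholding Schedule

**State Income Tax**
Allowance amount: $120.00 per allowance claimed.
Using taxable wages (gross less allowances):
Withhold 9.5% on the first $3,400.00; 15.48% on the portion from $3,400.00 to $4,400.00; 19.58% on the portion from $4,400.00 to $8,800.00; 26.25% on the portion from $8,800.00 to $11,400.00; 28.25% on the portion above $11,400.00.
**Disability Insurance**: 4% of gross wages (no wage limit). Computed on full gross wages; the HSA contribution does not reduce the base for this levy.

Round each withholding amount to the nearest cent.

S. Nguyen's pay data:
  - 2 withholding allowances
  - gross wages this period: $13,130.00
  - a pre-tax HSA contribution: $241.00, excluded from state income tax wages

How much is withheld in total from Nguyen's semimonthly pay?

$2,899.86

State Income Tax: taxable = $13,130.00 − $241.00 − 2×$120.00 = $12,649.00
  $2,021.82 + 28.25% × ($12,649.00 − $11,400.00) = $2,021.82 + 28.25% × $1,249.00 = $2,374.66
Disability Insurance: 4% × $13,130.00 = $525.20
Total: $2,374.66 + $525.20 = $2,899.86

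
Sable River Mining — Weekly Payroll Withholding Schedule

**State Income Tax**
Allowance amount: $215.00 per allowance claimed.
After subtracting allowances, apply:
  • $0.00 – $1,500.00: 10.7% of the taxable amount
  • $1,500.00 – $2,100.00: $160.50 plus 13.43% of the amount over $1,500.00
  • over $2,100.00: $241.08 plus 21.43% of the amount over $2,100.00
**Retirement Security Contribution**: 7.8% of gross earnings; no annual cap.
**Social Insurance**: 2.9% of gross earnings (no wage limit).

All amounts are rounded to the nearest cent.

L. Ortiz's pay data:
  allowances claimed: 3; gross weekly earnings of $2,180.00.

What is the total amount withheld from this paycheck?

$398.46

State Income Tax: taxable = $2,180.00 − 3×$215.00 = $1,535.00
  $160.50 + 13.43% × ($1,535.00 − $1,500.00) = $160.50 + 13.43% × $35.00 = $165.20
Retirement Security Contribution: 7.8% × $2,180.00 = $170.04
Social Insurance: 2.9% × $2,180.00 = $63.22
Total: $165.20 + $170.04 + $63.22 = $398.46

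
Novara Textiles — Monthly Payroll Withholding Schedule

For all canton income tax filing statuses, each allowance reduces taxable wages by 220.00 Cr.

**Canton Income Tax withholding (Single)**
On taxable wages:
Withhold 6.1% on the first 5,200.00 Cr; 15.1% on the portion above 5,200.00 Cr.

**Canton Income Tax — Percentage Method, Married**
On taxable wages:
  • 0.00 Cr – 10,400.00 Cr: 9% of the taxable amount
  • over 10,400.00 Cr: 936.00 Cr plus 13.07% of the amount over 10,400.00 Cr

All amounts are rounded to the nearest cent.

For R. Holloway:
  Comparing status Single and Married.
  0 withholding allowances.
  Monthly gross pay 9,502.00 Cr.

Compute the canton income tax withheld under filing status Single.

Canton Income Tax (Single): taxable = 9,502.00 Cr
  317.20 Cr + 15.1% × (9,502.00 Cr − 5,200.00 Cr) = 317.20 Cr + 15.1% × 4,302.00 Cr = 966.80 Cr

966.80 Cr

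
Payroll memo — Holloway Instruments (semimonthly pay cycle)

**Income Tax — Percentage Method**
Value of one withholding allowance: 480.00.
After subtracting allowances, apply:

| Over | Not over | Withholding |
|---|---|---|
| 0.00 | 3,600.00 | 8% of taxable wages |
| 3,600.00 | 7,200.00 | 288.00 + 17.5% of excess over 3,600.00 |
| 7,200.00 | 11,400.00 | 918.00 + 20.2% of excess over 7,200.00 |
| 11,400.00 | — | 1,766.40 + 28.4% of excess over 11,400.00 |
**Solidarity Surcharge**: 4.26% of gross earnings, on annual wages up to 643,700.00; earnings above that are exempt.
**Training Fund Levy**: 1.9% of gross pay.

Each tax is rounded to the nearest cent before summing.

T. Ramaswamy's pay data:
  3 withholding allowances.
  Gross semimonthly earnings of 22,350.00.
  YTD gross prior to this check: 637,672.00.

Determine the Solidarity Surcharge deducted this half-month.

Solidarity Surcharge: cap 643,700.00 − YTD 637,672.00 = 6,028.00 subject; 4.26% × 6,028.00 = 256.79

256.79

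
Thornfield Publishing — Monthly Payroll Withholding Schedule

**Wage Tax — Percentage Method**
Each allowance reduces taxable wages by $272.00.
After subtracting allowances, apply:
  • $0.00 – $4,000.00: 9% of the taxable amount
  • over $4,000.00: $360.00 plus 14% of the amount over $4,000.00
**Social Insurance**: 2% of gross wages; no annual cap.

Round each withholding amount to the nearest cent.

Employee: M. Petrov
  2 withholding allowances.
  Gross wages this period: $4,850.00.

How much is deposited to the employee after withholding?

Wage Tax: taxable = $4,850.00 − 2×$272.00 = $4,306.00
  $360.00 + 14% × ($4,306.00 − $4,000.00) = $360.00 + 14% × $306.00 = $402.84
Social Insurance: 2% × $4,850.00 = $97.00
Total withheld: $402.84 + $97.00 = $499.84
Net pay: $4,850.00 − $499.84 = $4,350.16

$4,350.16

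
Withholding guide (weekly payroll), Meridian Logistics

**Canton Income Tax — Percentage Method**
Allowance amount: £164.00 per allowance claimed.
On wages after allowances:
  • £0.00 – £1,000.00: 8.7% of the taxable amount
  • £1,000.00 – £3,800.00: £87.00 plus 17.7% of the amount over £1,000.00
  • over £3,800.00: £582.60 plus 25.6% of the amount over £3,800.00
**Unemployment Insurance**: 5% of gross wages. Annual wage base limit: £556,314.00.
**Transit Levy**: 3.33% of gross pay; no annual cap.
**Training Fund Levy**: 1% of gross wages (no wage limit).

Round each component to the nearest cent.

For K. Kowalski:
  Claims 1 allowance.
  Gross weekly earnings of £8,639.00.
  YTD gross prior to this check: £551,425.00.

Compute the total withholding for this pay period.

£2,397.92

Canton Income Tax: taxable = £8,639.00 − 1×£164.00 = £8,475.00
  £582.60 + 25.6% × (£8,475.00 − £3,800.00) = £582.60 + 25.6% × £4,675.00 = £1,779.40
Unemployment Insurance: cap £556,314.00 − YTD £551,425.00 = £4,889.00 subject; 5% × £4,889.00 = £244.45
Transit Levy: 3.33% × £8,639.00 = £287.68
Training Fund Levy: 1% × £8,639.00 = £86.39
Total: £1,779.40 + £244.45 + £287.68 + £86.39 = £2,397.92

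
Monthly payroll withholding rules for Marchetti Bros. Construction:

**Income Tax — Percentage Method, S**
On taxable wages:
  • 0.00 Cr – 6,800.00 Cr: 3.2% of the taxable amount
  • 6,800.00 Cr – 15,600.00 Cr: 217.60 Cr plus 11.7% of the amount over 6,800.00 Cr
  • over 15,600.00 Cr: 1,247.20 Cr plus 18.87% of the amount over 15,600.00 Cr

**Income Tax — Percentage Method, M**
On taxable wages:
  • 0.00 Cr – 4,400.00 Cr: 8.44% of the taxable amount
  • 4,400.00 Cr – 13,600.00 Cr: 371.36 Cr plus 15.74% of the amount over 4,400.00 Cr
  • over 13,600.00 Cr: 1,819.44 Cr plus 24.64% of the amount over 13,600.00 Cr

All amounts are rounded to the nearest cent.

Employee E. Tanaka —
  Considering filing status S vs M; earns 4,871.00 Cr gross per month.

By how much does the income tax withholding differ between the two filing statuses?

289.63 Cr

Income Tax (S): taxable = 4,871.00 Cr
  3.2% × 4,871.00 Cr = 155.87 Cr
Income Tax (M): taxable = 4,871.00 Cr
  371.36 Cr + 15.74% × (4,871.00 Cr − 4,400.00 Cr) = 371.36 Cr + 15.74% × 471.00 Cr = 445.50 Cr
Difference: |155.87 Cr − 445.50 Cr| = 289.63 Cr (higher under M)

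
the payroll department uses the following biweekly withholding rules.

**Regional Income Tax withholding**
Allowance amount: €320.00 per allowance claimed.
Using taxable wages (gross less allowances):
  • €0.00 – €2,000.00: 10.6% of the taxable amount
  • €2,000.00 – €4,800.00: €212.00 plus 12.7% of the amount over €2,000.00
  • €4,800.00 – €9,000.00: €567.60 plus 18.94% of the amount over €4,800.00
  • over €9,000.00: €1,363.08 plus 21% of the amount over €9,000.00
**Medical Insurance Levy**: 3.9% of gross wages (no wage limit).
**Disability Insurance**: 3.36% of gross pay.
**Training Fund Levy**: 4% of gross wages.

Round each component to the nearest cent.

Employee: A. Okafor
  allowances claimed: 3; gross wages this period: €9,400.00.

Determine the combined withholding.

Regional Income Tax: taxable = €9,400.00 − 3×€320.00 = €8,440.00
  €567.60 + 18.94% × (€8,440.00 − €4,800.00) = €567.60 + 18.94% × €3,640.00 = €1,257.02
Medical Insurance Levy: 3.9% × €9,400.00 = €366.60
Disability Insurance: 3.36% × €9,400.00 = €315.84
Training Fund Levy: 4% × €9,400.00 = €376.00
Total: €1,257.02 + €366.60 + €315.84 + €376.00 = €2,315.46

€2,315.46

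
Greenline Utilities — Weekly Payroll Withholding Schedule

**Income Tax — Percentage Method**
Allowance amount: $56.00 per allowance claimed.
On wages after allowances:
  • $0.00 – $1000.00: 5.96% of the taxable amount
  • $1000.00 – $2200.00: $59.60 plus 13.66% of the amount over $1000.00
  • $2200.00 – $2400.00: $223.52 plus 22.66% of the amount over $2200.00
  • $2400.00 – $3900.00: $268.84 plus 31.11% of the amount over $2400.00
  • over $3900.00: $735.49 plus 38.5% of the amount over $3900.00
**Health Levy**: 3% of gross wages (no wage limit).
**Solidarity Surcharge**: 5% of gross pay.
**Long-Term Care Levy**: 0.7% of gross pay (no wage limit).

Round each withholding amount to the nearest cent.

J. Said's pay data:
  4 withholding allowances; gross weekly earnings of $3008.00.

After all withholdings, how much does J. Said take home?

Income Tax: taxable = $3008.00 − 4×$56.00 = $2784.00
  $268.84 + 31.11% × ($2784.00 − $2400.00) = $268.84 + 31.11% × $384.00 = $388.30
Health Levy: 3% × $3008.00 = $90.24
Solidarity Surcharge: 5% × $3008.00 = $150.40
Long-Term Care Levy: 0.7% × $3008.00 = $21.06
Total withheld: $388.30 + $90.24 + $150.40 + $21.06 = $650.00
Net pay: $3008.00 − $650.00 = $2358.00

$2358.00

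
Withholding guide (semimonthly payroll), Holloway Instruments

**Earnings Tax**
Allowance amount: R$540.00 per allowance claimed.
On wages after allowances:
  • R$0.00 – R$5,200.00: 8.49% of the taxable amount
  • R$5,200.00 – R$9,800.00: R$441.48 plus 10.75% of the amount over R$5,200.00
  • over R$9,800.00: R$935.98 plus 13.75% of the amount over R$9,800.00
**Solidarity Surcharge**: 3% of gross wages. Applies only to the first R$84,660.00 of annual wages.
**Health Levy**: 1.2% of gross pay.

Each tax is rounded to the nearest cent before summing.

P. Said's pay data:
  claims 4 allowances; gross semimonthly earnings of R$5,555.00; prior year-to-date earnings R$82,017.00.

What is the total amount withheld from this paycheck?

Earnings Tax: taxable = R$5,555.00 − 4×R$540.00 = R$3,395.00
  8.49% × R$3,395.00 = R$288.24
Solidarity Surcharge: cap R$84,660.00 − YTD R$82,017.00 = R$2,643.00 subject; 3% × R$2,643.00 = R$79.29
Health Levy: 1.2% × R$5,555.00 = R$66.66
Total: R$288.24 + R$79.29 + R$66.66 = R$434.19

R$434.19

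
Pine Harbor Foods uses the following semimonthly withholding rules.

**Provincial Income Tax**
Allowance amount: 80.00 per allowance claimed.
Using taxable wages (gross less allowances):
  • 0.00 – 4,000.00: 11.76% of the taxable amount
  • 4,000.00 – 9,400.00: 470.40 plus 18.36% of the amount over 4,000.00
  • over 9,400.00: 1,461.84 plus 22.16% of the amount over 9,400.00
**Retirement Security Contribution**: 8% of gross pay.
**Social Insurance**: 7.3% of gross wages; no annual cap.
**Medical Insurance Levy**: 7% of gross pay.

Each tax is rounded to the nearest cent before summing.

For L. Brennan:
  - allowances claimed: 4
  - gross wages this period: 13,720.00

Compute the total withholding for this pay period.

Provincial Income Tax: taxable = 13,720.00 − 4×80.00 = 13,400.00
  1,461.84 + 22.16% × (13,400.00 − 9,400.00) = 1,461.84 + 22.16% × 4,000.00 = 2,348.24
Retirement Security Contribution: 8% × 13,720.00 = 1,097.60
Social Insurance: 7.3% × 13,720.00 = 1,001.56
Medical Insurance Levy: 7% × 13,720.00 = 960.40
Total: 2,348.24 + 1,097.60 + 1,001.56 + 960.40 = 5,407.80

5,407.80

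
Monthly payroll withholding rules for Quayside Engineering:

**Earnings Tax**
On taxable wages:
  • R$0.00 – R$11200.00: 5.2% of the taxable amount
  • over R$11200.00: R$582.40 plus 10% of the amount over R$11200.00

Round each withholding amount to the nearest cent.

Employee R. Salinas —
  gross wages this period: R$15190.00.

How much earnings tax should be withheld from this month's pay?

Earnings Tax: taxable = R$15190.00
  R$582.40 + 10% × (R$15190.00 − R$11200.00) = R$582.40 + 10% × R$3990.00 = R$981.40

R$981.40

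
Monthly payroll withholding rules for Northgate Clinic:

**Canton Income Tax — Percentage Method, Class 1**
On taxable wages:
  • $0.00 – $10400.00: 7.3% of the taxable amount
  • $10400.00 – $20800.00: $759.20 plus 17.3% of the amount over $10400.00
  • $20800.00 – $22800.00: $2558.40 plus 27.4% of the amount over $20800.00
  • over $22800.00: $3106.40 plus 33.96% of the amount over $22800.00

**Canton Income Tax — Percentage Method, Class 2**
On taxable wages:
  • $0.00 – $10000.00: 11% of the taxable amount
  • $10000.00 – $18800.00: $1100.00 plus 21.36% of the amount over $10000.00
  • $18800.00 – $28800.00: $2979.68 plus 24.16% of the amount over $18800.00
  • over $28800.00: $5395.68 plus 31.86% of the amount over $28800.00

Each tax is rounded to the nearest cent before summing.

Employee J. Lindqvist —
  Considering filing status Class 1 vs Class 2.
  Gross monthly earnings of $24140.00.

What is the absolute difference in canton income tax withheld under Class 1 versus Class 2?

Canton Income Tax (Class 1): taxable = $24140.00
  $3106.40 + 33.96% × ($24140.00 − $22800.00) = $3106.40 + 33.96% × $1340.00 = $3561.46
Canton Income Tax (Class 2): taxable = $24140.00
  $2979.68 + 24.16% × ($24140.00 − $18800.00) = $2979.68 + 24.16% × $5340.00 = $4269.82
Difference: |$3561.46 − $4269.82| = $708.36 (higher under Class 2)

$708.36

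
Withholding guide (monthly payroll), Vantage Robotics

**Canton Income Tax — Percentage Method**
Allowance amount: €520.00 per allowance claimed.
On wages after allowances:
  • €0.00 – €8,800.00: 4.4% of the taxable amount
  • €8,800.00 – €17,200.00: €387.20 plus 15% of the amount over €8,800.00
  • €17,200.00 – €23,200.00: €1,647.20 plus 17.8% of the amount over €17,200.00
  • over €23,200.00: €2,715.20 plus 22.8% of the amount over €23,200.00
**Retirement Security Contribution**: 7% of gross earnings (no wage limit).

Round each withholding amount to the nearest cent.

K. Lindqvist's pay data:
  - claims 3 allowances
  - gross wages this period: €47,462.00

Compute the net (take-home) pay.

€36,248.40

Canton Income Tax: taxable = €47,462.00 − 3×€520.00 = €45,902.00
  €2,715.20 + 22.8% × (€45,902.00 − €23,200.00) = €2,715.20 + 22.8% × €22,702.00 = €7,891.26
Retirement Security Contribution: 7% × €47,462.00 = €3,322.34
Total withheld: €7,891.26 + €3,322.34 = €11,213.60
Net pay: €47,462.00 − €11,213.60 = €36,248.40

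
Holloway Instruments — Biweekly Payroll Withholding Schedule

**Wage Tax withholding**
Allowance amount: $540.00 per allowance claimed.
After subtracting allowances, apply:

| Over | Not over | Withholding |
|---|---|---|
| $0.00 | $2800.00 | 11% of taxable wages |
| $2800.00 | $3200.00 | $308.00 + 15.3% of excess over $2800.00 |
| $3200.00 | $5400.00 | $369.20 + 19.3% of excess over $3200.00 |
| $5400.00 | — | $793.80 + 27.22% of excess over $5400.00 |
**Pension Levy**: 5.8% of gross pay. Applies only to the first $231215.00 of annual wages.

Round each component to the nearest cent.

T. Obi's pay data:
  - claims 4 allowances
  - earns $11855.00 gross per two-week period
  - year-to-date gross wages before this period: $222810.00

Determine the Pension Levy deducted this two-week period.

$487.49

Pension Levy: cap $231215.00 − YTD $222810.00 = $8405.00 subject; 5.8% × $8405.00 = $487.49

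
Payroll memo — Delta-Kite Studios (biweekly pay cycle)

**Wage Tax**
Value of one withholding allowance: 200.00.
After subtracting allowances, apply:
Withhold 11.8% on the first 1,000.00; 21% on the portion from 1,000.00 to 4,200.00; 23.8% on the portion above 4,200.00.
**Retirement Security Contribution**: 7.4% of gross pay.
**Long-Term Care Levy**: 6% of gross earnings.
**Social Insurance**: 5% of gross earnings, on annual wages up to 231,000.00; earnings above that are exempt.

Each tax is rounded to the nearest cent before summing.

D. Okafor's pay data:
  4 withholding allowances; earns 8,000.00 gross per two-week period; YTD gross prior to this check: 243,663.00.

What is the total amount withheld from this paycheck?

Wage Tax: taxable = 8,000.00 − 4×200.00 = 7,200.00
  790.00 + 23.8% × (7,200.00 − 4,200.00) = 790.00 + 23.8% × 3,000.00 = 1,504.00
Retirement Security Contribution: 7.4% × 8,000.00 = 592.00
Long-Term Care Levy: 6% × 8,000.00 = 480.00
Social Insurance: YTD 243,663.00 ≥ cap 231,000.00 → 0.00
Total: 1,504.00 + 592.00 + 480.00 + 0.00 = 2,576.00

2,576.00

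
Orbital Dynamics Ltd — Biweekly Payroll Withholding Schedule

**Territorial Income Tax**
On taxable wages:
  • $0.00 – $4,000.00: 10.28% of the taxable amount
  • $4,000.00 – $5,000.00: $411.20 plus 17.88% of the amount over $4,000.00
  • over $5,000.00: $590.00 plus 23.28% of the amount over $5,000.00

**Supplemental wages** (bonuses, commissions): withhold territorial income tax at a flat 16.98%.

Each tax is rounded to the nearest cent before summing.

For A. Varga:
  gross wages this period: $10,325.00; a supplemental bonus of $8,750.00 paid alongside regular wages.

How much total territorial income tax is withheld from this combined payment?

Territorial Income Tax: taxable = $10,325.00
  $590.00 + 23.28% × ($10,325.00 − $5,000.00) = $590.00 + 23.28% × $5,325.00 = $1,829.66
Supplemental (16.98% flat on bonus): 16.98% × $8,750.00 = $1,485.75
Total territorial income tax: $1,829.66 + $1,485.75 = $3,315.41

$3,315.41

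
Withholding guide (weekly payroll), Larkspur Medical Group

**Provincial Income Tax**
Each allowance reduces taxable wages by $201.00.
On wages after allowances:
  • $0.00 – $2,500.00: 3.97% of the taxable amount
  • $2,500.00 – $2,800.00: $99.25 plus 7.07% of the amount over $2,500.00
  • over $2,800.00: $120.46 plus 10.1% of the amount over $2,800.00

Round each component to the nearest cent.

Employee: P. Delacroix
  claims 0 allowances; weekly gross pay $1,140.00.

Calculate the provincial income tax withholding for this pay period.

Provincial Income Tax: taxable = $1,140.00
  3.97% × $1,140.00 = $45.26

$45.26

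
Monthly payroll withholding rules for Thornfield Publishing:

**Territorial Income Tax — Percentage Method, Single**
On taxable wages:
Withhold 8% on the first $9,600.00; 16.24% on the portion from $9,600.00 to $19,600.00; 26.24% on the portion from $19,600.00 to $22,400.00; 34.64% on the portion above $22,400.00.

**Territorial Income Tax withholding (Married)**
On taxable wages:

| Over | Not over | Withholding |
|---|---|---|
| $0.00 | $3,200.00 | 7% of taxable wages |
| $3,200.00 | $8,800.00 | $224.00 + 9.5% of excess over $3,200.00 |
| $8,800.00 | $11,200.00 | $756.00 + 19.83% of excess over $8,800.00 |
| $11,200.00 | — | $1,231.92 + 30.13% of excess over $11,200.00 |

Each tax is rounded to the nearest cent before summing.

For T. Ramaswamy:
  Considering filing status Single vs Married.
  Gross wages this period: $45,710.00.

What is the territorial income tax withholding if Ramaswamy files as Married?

Territorial Income Tax (Married): taxable = $45,710.00
  $1,231.92 + 30.13% × ($45,710.00 − $11,200.00) = $1,231.92 + 30.13% × $34,510.00 = $11,629.78

$11,629.78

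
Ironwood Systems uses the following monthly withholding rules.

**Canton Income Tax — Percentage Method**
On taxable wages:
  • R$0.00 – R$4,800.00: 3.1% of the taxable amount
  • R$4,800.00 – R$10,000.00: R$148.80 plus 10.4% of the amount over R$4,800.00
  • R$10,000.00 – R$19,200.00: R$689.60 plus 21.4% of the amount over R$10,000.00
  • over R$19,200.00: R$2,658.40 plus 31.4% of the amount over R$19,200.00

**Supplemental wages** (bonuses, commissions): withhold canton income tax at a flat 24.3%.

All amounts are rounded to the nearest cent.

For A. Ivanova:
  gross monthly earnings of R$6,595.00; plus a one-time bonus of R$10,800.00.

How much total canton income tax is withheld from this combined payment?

R$2,959.88

Canton Income Tax: taxable = R$6,595.00
  R$148.80 + 10.4% × (R$6,595.00 − R$4,800.00) = R$148.80 + 10.4% × R$1,795.00 = R$335.48
Supplemental (24.3% flat on bonus): 24.3% × R$10,800.00 = R$2,624.40
Total canton income tax: R$335.48 + R$2,624.40 = R$2,959.88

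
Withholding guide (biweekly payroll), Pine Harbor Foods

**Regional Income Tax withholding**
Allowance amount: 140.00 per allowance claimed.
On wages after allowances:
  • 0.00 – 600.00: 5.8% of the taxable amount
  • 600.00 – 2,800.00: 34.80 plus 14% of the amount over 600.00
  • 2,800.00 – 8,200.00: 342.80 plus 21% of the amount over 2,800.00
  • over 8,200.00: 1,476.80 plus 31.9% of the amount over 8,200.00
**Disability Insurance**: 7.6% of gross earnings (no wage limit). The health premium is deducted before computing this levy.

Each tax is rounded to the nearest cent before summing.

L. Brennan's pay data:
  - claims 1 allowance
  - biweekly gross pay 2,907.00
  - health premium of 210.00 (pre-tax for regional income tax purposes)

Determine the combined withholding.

513.75

Regional Income Tax: taxable = 2,907.00 − 210.00 − 1×140.00 = 2,557.00
  34.80 + 14% × (2,557.00 − 600.00) = 34.80 + 14% × 1,957.00 = 308.78
Disability Insurance: 7.6% × 2,697.00 = 204.97
Total: 308.78 + 204.97 = 513.75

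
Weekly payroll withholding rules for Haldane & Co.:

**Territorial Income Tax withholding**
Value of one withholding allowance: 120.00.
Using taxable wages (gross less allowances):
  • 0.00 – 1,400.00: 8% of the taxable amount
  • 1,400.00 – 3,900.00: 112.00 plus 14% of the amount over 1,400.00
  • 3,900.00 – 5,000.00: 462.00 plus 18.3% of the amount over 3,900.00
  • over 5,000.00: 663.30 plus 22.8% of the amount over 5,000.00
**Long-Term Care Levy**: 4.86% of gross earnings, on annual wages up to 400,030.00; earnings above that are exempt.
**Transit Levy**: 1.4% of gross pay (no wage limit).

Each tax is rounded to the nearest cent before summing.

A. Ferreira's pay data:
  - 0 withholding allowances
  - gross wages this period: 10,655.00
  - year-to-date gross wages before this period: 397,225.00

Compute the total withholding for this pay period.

Territorial Income Tax: taxable = 10,655.00
  663.30 + 22.8% × (10,655.00 − 5,000.00) = 663.30 + 22.8% × 5,655.00 = 1,952.64
Long-Term Care Levy: cap 400,030.00 − YTD 397,225.00 = 2,805.00 subject; 4.86% × 2,805.00 = 136.32
Transit Levy: 1.4% × 10,655.00 = 149.17
Total: 1,952.64 + 136.32 + 149.17 = 2,238.13

2,238.13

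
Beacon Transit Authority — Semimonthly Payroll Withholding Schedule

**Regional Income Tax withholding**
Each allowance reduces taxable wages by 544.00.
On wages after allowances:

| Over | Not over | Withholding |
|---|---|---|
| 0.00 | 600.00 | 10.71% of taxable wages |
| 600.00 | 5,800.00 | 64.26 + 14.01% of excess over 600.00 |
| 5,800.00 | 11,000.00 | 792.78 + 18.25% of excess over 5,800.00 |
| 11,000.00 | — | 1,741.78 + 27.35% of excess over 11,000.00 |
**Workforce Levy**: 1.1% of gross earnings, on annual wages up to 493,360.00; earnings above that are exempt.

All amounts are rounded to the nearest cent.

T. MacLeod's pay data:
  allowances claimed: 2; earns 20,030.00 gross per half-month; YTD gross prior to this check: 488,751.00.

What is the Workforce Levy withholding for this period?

50.70

Workforce Levy: cap 493,360.00 − YTD 488,751.00 = 4,609.00 subject; 1.1% × 4,609.00 = 50.70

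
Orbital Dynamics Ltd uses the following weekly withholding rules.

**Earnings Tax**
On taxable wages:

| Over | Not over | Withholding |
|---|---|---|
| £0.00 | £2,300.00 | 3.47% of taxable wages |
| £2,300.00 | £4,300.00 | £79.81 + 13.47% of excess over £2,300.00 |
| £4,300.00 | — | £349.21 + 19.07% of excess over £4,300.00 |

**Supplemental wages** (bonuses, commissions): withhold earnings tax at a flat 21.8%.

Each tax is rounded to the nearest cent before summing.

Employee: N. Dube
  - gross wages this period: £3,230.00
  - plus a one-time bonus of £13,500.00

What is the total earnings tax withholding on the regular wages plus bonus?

£3,148.08

Earnings Tax: taxable = £3,230.00
  £79.81 + 13.47% × (£3,230.00 − £2,300.00) = £79.81 + 13.47% × £930.00 = £205.08
Supplemental (21.8% flat on bonus): 21.8% × £13,500.00 = £2,943.00
Total earnings tax: £205.08 + £2,943.00 = £3,148.08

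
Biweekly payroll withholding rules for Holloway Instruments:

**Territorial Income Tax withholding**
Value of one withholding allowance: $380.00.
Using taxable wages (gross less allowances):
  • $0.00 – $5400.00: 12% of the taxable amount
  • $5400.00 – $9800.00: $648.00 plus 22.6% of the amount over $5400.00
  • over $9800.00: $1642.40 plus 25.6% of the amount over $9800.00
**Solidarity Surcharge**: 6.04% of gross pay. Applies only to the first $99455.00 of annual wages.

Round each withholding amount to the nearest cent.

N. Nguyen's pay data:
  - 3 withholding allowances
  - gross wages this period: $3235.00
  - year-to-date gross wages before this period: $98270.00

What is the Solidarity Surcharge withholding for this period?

Solidarity Surcharge: cap $99455.00 − YTD $98270.00 = $1185.00 subject; 6.04% × $1185.00 = $71.57

$71.57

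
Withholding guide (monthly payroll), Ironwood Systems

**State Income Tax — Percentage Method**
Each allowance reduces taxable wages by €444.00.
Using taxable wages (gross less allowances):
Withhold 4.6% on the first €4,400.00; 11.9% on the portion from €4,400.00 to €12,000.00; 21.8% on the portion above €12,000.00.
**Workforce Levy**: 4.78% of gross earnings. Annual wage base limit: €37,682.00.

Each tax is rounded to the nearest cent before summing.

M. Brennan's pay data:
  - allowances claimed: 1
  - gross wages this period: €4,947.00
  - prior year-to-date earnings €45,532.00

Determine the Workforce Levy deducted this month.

€0.00

Workforce Levy: YTD €45,532.00 ≥ cap €37,682.00 → €0.00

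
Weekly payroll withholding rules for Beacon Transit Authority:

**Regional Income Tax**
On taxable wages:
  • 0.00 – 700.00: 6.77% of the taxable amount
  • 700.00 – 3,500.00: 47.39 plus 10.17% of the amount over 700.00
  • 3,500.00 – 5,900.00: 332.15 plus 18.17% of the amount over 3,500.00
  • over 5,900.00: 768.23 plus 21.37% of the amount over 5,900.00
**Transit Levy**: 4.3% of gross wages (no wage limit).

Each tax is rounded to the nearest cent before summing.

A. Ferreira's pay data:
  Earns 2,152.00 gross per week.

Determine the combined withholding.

287.60

Regional Income Tax: taxable = 2,152.00
  47.39 + 10.17% × (2,152.00 − 700.00) = 47.39 + 10.17% × 1,452.00 = 195.06
Transit Levy: 4.3% × 2,152.00 = 92.54
Total: 195.06 + 92.54 = 287.60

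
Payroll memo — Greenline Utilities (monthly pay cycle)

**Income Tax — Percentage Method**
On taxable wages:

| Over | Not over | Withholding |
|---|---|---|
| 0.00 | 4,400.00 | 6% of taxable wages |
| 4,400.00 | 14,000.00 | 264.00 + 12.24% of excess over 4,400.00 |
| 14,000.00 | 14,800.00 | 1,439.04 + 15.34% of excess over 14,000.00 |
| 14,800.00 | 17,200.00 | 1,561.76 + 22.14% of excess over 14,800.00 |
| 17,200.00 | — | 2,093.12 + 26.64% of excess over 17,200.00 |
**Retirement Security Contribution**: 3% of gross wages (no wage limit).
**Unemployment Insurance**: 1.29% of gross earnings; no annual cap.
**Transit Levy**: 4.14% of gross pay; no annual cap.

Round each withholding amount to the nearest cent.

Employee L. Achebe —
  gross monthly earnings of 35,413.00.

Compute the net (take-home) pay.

25,482.62

Income Tax: taxable = 35,413.00
  2,093.12 + 26.64% × (35,413.00 − 17,200.00) = 2,093.12 + 26.64% × 18,213.00 = 6,945.06
Retirement Security Contribution: 3% × 35,413.00 = 1,062.39
Unemployment Insurance: 1.29% × 35,413.00 = 456.83
Transit Levy: 4.14% × 35,413.00 = 1,466.10
Total withheld: 6,945.06 + 1,062.39 + 456.83 + 1,466.10 = 9,930.38
Net pay: 35,413.00 − 9,930.38 = 25,482.62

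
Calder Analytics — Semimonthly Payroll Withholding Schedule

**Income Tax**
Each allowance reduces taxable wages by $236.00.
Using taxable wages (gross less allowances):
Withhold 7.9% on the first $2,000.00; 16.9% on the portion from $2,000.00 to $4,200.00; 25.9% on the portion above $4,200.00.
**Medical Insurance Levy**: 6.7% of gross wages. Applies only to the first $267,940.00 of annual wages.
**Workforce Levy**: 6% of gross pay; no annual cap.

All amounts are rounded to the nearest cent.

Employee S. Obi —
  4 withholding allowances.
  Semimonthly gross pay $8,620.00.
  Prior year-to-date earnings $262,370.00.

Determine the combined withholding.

Income Tax: taxable = $8,620.00 − 4×$236.00 = $7,676.00
  $529.80 + 25.9% × ($7,676.00 − $4,200.00) = $529.80 + 25.9% × $3,476.00 = $1,430.08
Medical Insurance Levy: cap $267,940.00 − YTD $262,370.00 = $5,570.00 subject; 6.7% × $5,570.00 = $373.19
Workforce Levy: 6% × $8,620.00 = $517.20
Total: $1,430.08 + $373.19 + $517.20 = $2,320.47

$2,320.47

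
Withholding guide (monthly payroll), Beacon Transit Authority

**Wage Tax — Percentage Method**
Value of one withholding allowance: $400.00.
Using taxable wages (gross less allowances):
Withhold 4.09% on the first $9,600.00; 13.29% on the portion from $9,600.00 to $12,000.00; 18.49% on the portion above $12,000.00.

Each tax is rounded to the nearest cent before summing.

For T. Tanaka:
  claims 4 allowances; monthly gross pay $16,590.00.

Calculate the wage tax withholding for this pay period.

Wage Tax: taxable = $16,590.00 − 4×$400.00 = $14,990.00
  $711.60 + 18.49% × ($14,990.00 − $12,000.00) = $711.60 + 18.49% × $2,990.00 = $1,264.45

$1,264.45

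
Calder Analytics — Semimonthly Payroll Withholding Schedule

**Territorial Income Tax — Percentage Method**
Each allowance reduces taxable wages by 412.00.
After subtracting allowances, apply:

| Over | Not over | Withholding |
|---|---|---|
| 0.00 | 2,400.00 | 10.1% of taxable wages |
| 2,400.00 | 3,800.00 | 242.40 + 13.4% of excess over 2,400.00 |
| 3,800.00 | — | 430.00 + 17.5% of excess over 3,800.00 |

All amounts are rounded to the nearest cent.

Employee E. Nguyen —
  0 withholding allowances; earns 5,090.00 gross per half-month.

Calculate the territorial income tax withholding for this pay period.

Territorial Income Tax: taxable = 5,090.00
  430.00 + 17.5% × (5,090.00 − 3,800.00) = 430.00 + 17.5% × 1,290.00 = 655.75

655.75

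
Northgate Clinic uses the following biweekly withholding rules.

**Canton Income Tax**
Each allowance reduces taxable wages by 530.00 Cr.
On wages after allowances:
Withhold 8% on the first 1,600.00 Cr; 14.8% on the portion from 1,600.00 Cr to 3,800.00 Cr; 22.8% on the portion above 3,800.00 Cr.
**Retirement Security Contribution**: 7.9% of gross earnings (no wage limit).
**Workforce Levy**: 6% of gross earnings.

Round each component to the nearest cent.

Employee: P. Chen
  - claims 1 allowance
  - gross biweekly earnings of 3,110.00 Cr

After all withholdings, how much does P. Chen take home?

2,404.67 Cr

Canton Income Tax: taxable = 3,110.00 Cr − 1×530.00 Cr = 2,580.00 Cr
  128.00 Cr + 14.8% × (2,580.00 Cr − 1,600.00 Cr) = 128.00 Cr + 14.8% × 980.00 Cr = 273.04 Cr
Retirement Security Contribution: 7.9% × 3,110.00 Cr = 245.69 Cr
Workforce Levy: 6% × 3,110.00 Cr = 186.60 Cr
Total withheld: 273.04 Cr + 245.69 Cr + 186.60 Cr = 705.33 Cr
Net pay: 3,110.00 Cr − 705.33 Cr = 2,404.67 Cr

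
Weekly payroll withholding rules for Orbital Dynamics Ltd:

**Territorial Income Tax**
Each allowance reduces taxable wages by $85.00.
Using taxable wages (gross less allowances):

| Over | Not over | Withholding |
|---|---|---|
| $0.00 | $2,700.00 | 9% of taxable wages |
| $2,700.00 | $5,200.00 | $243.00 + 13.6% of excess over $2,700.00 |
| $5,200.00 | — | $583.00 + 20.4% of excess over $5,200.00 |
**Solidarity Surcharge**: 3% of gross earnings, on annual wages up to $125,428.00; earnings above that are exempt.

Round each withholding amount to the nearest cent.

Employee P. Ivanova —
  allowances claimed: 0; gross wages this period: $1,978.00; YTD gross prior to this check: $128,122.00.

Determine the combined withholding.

Territorial Income Tax: taxable = $1,978.00
  9% × $1,978.00 = $178.02
Solidarity Surcharge: YTD $128,122.00 ≥ cap $125,428.00 → $0.00
Total: $178.02 + $0.00 = $178.02

$178.02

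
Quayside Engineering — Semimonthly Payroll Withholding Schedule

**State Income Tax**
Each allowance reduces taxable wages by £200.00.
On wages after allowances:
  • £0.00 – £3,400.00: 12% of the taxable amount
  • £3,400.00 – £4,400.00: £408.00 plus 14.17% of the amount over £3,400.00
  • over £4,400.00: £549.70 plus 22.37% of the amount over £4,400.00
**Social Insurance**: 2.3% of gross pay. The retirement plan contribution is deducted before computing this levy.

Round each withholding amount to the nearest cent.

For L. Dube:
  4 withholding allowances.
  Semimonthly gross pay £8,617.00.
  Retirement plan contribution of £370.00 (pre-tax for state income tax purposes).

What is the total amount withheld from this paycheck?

State Income Tax: taxable = £8,617.00 − £370.00 − 4×£200.00 = £7,447.00
  £549.70 + 22.37% × (£7,447.00 − £4,400.00) = £549.70 + 22.37% × £3,047.00 = £1,231.31
Social Insurance: 2.3% × £8,247.00 = £189.68
Total: £1,231.31 + £189.68 = £1,420.99

£1,420.99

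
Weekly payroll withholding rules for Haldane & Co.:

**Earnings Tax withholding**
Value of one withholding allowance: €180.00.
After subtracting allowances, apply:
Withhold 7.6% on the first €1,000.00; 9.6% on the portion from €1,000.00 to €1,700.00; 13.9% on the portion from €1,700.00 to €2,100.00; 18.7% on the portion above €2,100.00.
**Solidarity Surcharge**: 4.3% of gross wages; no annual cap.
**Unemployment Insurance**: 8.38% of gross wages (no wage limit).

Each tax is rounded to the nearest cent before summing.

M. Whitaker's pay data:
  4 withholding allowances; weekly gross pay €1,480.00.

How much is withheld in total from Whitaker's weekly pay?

Earnings Tax: taxable = €1,480.00 − 4×€180.00 = €760.00
  7.6% × €760.00 = €57.76
Solidarity Surcharge: 4.3% × €1,480.00 = €63.64
Unemployment Insurance: 8.38% × €1,480.00 = €124.02
Total: €57.76 + €63.64 + €124.02 = €245.42

€245.42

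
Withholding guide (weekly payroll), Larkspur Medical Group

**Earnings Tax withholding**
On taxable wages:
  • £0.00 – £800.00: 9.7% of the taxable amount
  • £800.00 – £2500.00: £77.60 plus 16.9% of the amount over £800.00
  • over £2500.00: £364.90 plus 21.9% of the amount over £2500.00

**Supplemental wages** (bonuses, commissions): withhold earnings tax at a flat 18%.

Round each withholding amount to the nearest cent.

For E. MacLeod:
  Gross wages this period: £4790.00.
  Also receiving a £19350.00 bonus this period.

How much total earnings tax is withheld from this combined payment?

£4349.41

Earnings Tax: taxable = £4790.00
  £364.90 + 21.9% × (£4790.00 − £2500.00) = £364.90 + 21.9% × £2290.00 = £866.41
Supplemental (18% flat on bonus): 18% × £19350.00 = £3483.00
Total earnings tax: £866.41 + £3483.00 = £4349.41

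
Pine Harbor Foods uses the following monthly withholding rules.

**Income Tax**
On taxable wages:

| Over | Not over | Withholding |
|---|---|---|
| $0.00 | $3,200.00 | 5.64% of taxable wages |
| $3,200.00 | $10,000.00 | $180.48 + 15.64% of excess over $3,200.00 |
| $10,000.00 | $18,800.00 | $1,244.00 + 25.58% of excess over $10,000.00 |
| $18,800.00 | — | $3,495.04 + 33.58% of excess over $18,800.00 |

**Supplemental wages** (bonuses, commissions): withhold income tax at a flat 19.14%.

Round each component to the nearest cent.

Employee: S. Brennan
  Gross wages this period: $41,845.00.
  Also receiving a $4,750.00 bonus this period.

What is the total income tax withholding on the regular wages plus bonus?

$12,142.70

Income Tax: taxable = $41,845.00
  $3,495.04 + 33.58% × ($41,845.00 − $18,800.00) = $3,495.04 + 33.58% × $23,045.00 = $11,233.55
Supplemental (19.14% flat on bonus): 19.14% × $4,750.00 = $909.15
Total income tax: $11,233.55 + $909.15 = $12,142.70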